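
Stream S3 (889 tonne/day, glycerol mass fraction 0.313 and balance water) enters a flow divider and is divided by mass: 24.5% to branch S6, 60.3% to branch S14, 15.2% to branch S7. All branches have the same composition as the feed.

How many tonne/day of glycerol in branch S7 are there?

42.3 tonne/day

Branch S7 total = 0.152×889 = 135.13 tonne/day.
glycerol in S7 = 0.313×135.13 = 42.295 tonne/day.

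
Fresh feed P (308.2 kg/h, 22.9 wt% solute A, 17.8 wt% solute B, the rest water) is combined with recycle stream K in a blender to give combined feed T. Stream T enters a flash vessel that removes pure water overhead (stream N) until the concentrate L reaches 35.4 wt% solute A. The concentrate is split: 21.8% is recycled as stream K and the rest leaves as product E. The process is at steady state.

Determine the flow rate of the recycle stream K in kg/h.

55.58 kg/h

Overall solute A balance (none leaves overhead): solute A in fresh feed = solute A in product, i.e. 308.2×0.229 = (1−0.218)·L·0.354.
L = 70.578/(0.354×0.782) = 254.95 kg/h.
Recycle K = 0.218×254.95 = 55.579 kg/h.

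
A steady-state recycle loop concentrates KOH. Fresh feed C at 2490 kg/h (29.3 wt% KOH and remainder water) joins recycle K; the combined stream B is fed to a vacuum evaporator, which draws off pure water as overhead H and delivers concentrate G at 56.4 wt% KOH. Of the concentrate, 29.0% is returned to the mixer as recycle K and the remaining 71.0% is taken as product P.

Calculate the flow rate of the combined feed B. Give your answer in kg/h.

3018 kg/h

Overall KOH balance (none leaves overhead): KOH in fresh feed = KOH in product, i.e. 2490×0.293 = (1−0.290)·G·0.564.
G = 729.57/(0.564×0.710) = 1821.9 kg/h.
Recycle K = 0.290×1821.9 = 528.36 kg/h.
Combined feed B = 2490 + 528.36 = 3018.4 kg/h.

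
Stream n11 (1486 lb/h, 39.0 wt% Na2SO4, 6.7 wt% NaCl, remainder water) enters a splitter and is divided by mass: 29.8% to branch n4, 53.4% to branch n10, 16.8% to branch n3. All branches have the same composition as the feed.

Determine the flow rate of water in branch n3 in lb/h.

Branch n3 total = 0.168×1486 = 249.65 lb/h.
water in n3 = 0.543×249.65 = 135.56 lb/h.

135.6 lb/h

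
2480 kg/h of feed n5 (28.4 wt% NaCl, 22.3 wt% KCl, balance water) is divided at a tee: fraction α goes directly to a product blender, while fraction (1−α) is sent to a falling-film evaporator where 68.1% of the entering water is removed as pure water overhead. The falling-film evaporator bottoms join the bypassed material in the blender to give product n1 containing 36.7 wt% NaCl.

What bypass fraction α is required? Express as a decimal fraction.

All 2480×0.284 = 704.32 kg/h of NaCl reaches n1, so n1 = 704.32/0.367 = 1919.1 kg/h and vapour = 560.87 kg/h.
The evaporator receives (1−α)·2480 of feed at 0.493 water and removes 0.681 of that water:
0.681×0.493×(1−α)×2480 = 560.87
(1−α) = 560.87/832.62 = 0.6736;  α = 0.3264.

0.326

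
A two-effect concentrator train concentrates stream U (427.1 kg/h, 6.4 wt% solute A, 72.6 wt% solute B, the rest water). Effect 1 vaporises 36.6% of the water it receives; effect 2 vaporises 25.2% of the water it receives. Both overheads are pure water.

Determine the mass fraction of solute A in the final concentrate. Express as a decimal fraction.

0.0719

water in feed = 427.1×0.210 = 89.691 kg/h.
After stage 1: water left = (1−0.366)×89.691 = 56.864; stream total = 394.27 kg/h.
After stage 2: water left = (1−0.252)×56.864 = 42.534; final concentrate = 379.94 kg/h.
solute A fraction = 27.334/379.94 = 0.0719.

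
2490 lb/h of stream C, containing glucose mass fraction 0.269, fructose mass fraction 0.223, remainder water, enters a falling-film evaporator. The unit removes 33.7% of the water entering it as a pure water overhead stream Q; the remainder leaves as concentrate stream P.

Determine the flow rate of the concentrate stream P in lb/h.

2064 lb/h

water entering = 2490×0.508 = 1264.9 lb/h; overhead removed = 0.337×1264.9 = 426.28 lb/h.
Concentrate = 2490 − 426.28 = 2063.7 lb/h.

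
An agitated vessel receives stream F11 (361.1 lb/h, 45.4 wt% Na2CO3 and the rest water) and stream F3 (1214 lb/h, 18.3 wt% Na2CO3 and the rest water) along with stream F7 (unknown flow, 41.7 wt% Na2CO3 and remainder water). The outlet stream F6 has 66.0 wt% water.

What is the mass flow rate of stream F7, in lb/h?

Let F7 be the unknown flow. Total out = 1575.1 + F7.
water balance: 1189 + 0.583·F7 = 0.660·(1575.1 + F7)
(0.583 − 0.660)·F7 = 0.660×1575.1 − 1189 = -149.43
F7 = -149.43 / -0.077 = 1940.7 lb/h

1941 lb/h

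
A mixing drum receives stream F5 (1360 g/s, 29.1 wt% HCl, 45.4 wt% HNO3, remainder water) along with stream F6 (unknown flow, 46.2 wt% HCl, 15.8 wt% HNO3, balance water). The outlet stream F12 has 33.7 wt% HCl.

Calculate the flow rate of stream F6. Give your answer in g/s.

Let F6 be the unknown flow. Total out = 1360 + F6.
HCl balance: 395.76 + 0.462·F6 = 0.337·(1360 + F6)
(0.462 − 0.337)·F6 = 0.337×1360 − 395.76 = 62.56
F6 = 62.56 / 0.125 = 500.48 g/s

500.5 g/s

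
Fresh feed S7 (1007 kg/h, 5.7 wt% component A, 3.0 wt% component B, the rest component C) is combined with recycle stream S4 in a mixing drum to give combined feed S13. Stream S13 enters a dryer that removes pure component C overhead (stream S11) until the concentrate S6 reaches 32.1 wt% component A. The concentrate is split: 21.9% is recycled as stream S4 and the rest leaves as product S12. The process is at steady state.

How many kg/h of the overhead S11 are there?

Overall component A balance (none leaves overhead): component A in fresh feed = component A in product, i.e. 1007×0.057 = (1−0.219)·S6·0.321.
S6 = 57.399/(0.321×0.781) = 228.95 kg/h.
Recycle S4 = 0.219×228.95 = 50.141 kg/h.
Combined feed S13 = 1007 + 50.141 = 1057.1 kg/h.
Overhead S11 = S13 − S6 = 1057.1 − 228.95 = 828.19 kg/h.

828.2 kg/h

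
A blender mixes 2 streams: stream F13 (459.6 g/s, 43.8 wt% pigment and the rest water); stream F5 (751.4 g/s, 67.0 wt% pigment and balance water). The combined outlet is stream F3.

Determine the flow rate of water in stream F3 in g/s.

506.3 g/s

water out = water in = 459.6×0.562 + 751.4×0.330 = 506.26 g/s.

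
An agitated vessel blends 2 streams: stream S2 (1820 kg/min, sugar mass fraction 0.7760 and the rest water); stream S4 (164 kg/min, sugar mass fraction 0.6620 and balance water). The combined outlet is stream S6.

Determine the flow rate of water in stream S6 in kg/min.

water out = water in = 1820×0.224 + 164×0.338 = 463.11 kg/min.

463.1 kg/min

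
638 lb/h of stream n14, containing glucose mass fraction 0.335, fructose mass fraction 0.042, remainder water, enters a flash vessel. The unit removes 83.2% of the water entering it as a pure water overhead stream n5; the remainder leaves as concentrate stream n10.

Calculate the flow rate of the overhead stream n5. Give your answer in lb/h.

330.7 lb/h

water entering = 638×0.623 = 397.47 lb/h; overhead removed = 0.832×397.47 = 330.7 lb/h.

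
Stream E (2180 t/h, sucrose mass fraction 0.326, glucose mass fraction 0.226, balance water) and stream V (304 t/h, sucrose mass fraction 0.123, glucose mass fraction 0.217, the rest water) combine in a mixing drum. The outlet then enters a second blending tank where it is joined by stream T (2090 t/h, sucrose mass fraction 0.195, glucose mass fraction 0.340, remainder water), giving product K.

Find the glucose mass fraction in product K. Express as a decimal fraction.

Overall, product flow = 4574 t/h.
glucose in = 2180×0.226 + 304×0.217 + 2090×0.340 = 1269.2 t/h.
glucose fraction in K = 0.277.

0.277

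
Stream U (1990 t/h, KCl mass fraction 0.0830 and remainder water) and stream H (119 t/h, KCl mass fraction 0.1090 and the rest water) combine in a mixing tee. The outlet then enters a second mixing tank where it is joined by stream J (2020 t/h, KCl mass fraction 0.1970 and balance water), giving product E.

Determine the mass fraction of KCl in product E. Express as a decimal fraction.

0.1395

Overall, product flow = 4129 t/h.
KCl in = 1990×0.083 + 119×0.109 + 2020×0.197 = 576.08 t/h.
KCl fraction in E = 0.1395.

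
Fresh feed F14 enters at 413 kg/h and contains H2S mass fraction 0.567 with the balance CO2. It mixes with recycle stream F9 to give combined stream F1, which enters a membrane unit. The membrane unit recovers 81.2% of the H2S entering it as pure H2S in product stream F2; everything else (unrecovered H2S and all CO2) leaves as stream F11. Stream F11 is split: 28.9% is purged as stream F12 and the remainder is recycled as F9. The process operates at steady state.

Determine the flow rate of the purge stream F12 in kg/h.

CO2 enters only via F14 and leaves only via the purge: 413×0.433 = 0.289×(CO2 in F11), and the membrane unit passes all CO2, so CO2 in F1 = CO2 in F11 = 618.79 kg/h.
H2S in F1: m_A = 413×0.567 + (1−0.289)·(1−0.812)·m_A, so m_A = 234.17/0.8663 = 270.3 kg/h.
F11 = (1−0.812)×270.3 + 618.79 = 669.6 kg/h.
Purge F12 = 0.289×669.6 = 193.52 kg/h.

193.5 kg/h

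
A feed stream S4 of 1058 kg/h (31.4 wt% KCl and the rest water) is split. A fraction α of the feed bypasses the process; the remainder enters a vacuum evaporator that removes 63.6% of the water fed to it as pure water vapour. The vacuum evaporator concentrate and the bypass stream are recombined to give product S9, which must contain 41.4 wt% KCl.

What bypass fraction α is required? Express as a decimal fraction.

All 1058×0.314 = 332.21 kg/h of KCl reaches S9, so S9 = 332.21/0.414 = 802.44 kg/h and vapour = 255.56 kg/h.
The evaporator receives (1−α)·1058 of feed at 0.686 water and removes 0.636 of that water:
0.636×0.686×(1−α)×1058 = 255.56
(1−α) = 255.56/461.6 = 0.5536;  α = 0.4464.

0.446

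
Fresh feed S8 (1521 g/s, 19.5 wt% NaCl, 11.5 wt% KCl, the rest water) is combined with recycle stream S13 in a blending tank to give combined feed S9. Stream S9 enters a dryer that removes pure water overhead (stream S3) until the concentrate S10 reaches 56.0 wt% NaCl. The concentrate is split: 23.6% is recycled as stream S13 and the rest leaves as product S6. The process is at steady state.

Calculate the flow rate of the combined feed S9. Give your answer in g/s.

Overall NaCl balance (none leaves overhead): NaCl in fresh feed = NaCl in product, i.e. 1521×0.195 = (1−0.236)·S10·0.560.
S10 = 296.6/(0.560×0.764) = 693.24 g/s.
Recycle S13 = 0.236×693.24 = 163.6 g/s.
Combined feed S9 = 1521 + 163.6 = 1684.6 g/s.

1685 g/s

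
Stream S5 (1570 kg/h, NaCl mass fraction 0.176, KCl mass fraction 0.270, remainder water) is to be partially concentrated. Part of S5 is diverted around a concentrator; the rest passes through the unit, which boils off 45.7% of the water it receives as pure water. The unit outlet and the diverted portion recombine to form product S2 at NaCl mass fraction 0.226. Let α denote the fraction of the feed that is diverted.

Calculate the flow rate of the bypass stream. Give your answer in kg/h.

198.1 kg/h

All 1570×0.176 = 276.32 kg/h of NaCl reaches S2, so S2 = 276.32/0.226 = 1222.7 kg/h and vapour = 347.35 kg/h.
The evaporator receives (1−α)·1570 of feed at 0.554 water and removes 0.457 of that water:
0.457×0.554×(1−α)×1570 = 347.35
(1−α) = 347.35/397.49 = 0.8738;  α = 0.1262.
Bypass flow = 0.1262×1570 = 198.06 kg/h.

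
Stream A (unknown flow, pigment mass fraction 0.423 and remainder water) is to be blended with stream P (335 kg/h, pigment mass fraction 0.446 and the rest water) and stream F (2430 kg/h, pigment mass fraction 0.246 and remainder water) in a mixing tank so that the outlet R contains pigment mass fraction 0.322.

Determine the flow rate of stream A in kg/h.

Let A be the unknown flow. Total out = 2765 + A.
pigment balance: 747.19 + 0.423·A = 0.322·(2765 + A)
(0.423 − 0.322)·A = 0.322×2765 − 747.19 = 143.14
A = 143.14 / 0.101 = 1417.2 kg/h

1417 kg/h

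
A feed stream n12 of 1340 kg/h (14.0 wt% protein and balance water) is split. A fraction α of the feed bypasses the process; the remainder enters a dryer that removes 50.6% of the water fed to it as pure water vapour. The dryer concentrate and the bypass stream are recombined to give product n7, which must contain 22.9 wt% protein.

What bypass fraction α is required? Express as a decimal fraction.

All 1340×0.140 = 187.6 kg/h of protein reaches n7, so n7 = 187.6/0.229 = 819.21 kg/h and vapour = 520.79 kg/h.
The evaporator receives (1−α)·1340 of feed at 0.860 water and removes 0.506 of that water:
0.506×0.860×(1−α)×1340 = 520.79
(1−α) = 520.79/583.11 = 0.8931;  α = 0.1069.

0.107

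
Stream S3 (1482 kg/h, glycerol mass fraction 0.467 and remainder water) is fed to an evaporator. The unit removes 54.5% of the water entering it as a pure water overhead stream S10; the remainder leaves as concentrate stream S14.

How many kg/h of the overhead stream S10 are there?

water entering = 1482×0.533 = 789.91 kg/h; overhead removed = 0.545×789.91 = 430.5 kg/h.

430.5 kg/h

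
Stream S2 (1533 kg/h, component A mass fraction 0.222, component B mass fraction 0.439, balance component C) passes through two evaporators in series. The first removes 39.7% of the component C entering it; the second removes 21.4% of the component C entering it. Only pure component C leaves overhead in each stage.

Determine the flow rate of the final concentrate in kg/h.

component C in feed = 1533×0.339 = 519.69 kg/h.
After stage 1: component C left = (1−0.397)×519.69 = 313.37; stream total = 1326.7 kg/h.
After stage 2: component C left = (1−0.214)×313.37 = 246.31; final concentrate = 1259.6 kg/h.

1260 kg/h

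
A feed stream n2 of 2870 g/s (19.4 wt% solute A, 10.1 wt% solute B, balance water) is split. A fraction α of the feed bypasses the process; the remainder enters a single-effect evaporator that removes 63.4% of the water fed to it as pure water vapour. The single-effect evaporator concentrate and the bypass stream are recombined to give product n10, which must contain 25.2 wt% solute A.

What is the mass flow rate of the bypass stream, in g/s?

All 2870×0.194 = 556.78 g/s of solute A reaches n10, so n10 = 556.78/0.252 = 2209.4 g/s and vapour = 660.56 g/s.
The evaporator receives (1−α)·2870 of feed at 0.705 water and removes 0.634 of that water:
0.634×0.705×(1−α)×2870 = 660.56
(1−α) = 660.56/1282.8 = 0.5149;  α = 0.4851.
Bypass flow = 0.4851×2870 = 1392.1 g/s.

1392 g/s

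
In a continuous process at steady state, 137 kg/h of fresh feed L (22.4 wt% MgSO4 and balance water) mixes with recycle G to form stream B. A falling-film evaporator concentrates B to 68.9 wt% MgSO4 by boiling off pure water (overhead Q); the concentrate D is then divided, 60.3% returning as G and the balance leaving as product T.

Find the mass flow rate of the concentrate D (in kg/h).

Overall MgSO4 balance (none leaves overhead): MgSO4 in fresh feed = MgSO4 in product, i.e. 137×0.224 = (1−0.603)·D·0.689.
D = 30.688/(0.689×0.397) = 112.19 kg/h.

112.2 kg/h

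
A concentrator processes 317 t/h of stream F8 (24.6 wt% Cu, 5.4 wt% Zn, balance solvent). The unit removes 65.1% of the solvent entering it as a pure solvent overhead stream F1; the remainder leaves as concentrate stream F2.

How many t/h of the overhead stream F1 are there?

144.5 t/h

solvent entering = 317×0.700 = 221.9 t/h; overhead removed = 0.651×221.9 = 144.46 t/h.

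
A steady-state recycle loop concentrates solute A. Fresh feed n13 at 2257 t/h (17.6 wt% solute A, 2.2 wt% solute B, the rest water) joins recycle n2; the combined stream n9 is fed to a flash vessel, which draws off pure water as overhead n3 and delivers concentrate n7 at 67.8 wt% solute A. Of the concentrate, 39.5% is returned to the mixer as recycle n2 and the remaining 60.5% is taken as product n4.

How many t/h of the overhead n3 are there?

Overall solute A balance (none leaves overhead): solute A in fresh feed = solute A in product, i.e. 2257×0.176 = (1−0.395)·n7·0.678.
n7 = 397.23/(0.678×0.605) = 968.41 t/h.
Recycle n2 = 0.395×968.41 = 382.52 t/h.
Combined feed n9 = 2257 + 382.52 = 2639.5 t/h.
Overhead n3 = n9 − n7 = 2639.5 − 968.41 = 1671.1 t/h.

1671 t/h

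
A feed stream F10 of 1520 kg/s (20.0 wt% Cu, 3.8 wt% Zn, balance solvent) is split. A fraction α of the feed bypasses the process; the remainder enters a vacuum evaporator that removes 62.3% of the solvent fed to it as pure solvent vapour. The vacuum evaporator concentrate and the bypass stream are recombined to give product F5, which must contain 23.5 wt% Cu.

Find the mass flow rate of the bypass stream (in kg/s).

All 1520×0.200 = 304 kg/s of Cu reaches F5, so F5 = 304/0.235 = 1293.6 kg/s and vapour = 226.38 kg/s.
The evaporator receives (1−α)·1520 of feed at 0.762 solvent and removes 0.623 of that solvent:
0.623×0.762×(1−α)×1520 = 226.38
(1−α) = 226.38/721.58 = 0.3137;  α = 0.6863.
Bypass flow = 0.6863×1520 = 1043.1 kg/s.

1043 kg/s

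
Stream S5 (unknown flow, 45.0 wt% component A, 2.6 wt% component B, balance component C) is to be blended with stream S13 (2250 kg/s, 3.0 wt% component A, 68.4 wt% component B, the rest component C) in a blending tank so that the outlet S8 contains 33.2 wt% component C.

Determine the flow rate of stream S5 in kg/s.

Let S5 be the unknown flow. Total out = 2250 + S5.
component C balance: 643.5 + 0.524·S5 = 0.332·(2250 + S5)
(0.524 − 0.332)·S5 = 0.332×2250 − 643.5 = 103.5
S5 = 103.5 / 0.192 = 539.06 kg/s

539.1 kg/s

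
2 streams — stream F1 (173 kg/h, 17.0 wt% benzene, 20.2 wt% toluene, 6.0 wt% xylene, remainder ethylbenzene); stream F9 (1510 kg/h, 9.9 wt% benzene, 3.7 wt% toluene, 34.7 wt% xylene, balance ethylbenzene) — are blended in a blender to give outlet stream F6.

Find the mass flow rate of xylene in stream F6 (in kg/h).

xylene out = xylene in = 173×0.060 + 1510×0.347 = 534.35 kg/h.

534.3 kg/h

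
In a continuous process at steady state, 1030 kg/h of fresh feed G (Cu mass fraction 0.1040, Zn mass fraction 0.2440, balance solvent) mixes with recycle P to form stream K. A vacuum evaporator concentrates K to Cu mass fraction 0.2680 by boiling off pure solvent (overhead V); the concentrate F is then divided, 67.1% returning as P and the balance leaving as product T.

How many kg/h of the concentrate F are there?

Overall Cu balance (none leaves overhead): Cu in fresh feed = Cu in product, i.e. 1030×0.104 = (1−0.671)·F·0.268.
F = 107.12/(0.268×0.329) = 1214.9 kg/h.

1215 kg/h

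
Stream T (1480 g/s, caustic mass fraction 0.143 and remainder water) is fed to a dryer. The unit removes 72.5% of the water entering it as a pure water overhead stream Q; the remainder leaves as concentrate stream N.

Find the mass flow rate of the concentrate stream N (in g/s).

water entering = 1480×0.857 = 1268.4 g/s; overhead removed = 0.725×1268.4 = 919.56 g/s.
Concentrate = 1480 − 919.56 = 560.44 g/s.

560.4 g/s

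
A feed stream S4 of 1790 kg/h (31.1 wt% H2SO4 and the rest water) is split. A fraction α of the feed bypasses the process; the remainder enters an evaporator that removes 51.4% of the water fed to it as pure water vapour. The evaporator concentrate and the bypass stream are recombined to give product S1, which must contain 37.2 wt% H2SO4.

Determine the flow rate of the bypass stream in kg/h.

All 1790×0.311 = 556.69 kg/h of H2SO4 reaches S1, so S1 = 556.69/0.372 = 1496.5 kg/h and vapour = 293.52 kg/h.
The evaporator receives (1−α)·1790 of feed at 0.689 water and removes 0.514 of that water:
0.514×0.689×(1−α)×1790 = 293.52
(1−α) = 293.52/633.92 = 0.4630;  α = 0.5370.
Bypass flow = 0.5370×1790 = 961.19 kg/h.

961.2 kg/h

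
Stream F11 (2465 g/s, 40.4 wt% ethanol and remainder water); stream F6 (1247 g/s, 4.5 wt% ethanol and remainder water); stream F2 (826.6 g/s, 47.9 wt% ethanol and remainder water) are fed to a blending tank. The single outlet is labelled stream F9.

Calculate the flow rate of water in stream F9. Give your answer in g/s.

water out = water in = 2465×0.596 + 1247×0.955 + 826.6×0.521 = 3090.7 g/s.

3091 g/s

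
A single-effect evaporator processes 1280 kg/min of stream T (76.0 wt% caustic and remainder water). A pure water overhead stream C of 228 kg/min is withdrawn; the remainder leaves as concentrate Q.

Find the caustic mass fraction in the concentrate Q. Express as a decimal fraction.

0.925

caustic is not removed: 1280×0.760 = 972.8 kg/min of caustic enters Q.
Concentrate = 1280 − 228 = 1052 kg/min.
Mass fraction = 972.8/1052 = 0.925.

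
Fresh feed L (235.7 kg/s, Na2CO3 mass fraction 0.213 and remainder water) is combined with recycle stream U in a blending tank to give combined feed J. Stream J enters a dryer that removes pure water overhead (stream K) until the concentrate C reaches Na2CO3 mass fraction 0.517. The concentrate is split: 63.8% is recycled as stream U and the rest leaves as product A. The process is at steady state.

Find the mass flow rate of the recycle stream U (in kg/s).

Overall Na2CO3 balance (none leaves overhead): Na2CO3 in fresh feed = Na2CO3 in product, i.e. 235.7×0.213 = (1−0.638)·C·0.517.
C = 50.204/(0.517×0.362) = 268.25 kg/s.
Recycle U = 0.638×268.25 = 171.14 kg/s.

171.1 kg/s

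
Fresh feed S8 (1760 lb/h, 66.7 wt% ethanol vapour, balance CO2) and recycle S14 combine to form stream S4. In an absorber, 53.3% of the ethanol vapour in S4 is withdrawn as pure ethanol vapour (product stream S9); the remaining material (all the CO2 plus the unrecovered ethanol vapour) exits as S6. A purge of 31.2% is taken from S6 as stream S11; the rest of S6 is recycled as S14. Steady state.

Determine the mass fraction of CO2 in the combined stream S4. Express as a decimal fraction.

CO2 enters only via S8 and leaves only via the purge: 1760×0.333 = 0.312×(CO2 in S6), and the absorber passes all CO2, so CO2 in S4 = CO2 in S6 = 1878.5 lb/h.
ethanol vapour in S4: m_A = 1760×0.667 + (1−0.312)·(1−0.533)·m_A, so m_A = 1173.9/0.6787 = 1729.6 lb/h.
S4 = 1729.6 + 1878.5 = 3608.1 lb/h.
CO2 fraction in S4 = 1878.5/3608.1 = 0.521.

0.521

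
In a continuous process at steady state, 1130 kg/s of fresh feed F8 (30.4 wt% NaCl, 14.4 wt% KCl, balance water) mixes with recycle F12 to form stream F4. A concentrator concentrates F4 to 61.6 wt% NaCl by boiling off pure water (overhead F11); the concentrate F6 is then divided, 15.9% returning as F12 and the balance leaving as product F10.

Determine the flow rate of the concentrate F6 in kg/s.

663.1 kg/s

Overall NaCl balance (none leaves overhead): NaCl in fresh feed = NaCl in product, i.e. 1130×0.304 = (1−0.159)·F6·0.616.
F6 = 343.52/(0.616×0.841) = 663.09 kg/s.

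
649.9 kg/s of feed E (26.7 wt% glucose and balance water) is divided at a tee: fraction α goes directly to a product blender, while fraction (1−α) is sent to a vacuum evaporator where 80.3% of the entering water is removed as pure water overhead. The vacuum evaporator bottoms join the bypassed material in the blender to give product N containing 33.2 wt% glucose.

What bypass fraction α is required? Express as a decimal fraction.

0.667

All 649.9×0.267 = 173.52 kg/s of glucose reaches N, so N = 173.52/0.332 = 522.66 kg/s and vapour = 127.24 kg/s.
The evaporator receives (1−α)·649.9 of feed at 0.733 water and removes 0.803 of that water:
0.803×0.733×(1−α)×649.9 = 127.24
(1−α) = 127.24/382.53 = 0.3326;  α = 0.6674.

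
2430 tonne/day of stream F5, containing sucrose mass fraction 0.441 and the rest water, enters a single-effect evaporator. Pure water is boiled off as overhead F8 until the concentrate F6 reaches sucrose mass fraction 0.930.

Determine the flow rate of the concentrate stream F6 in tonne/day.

1152 tonne/day

sucrose is conserved: 2430×0.441 = 1071.6 tonne/day all reports to the concentrate.
Concentrate = 1071.6/(target fraction) = 1152.3 tonne/day.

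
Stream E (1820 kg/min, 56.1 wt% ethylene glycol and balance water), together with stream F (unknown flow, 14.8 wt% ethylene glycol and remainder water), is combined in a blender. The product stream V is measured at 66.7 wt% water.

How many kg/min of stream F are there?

2243 kg/min

Let F be the unknown flow. Total out = 1820 + F.
water balance: 798.98 + 0.852·F = 0.667·(1820 + F)
(0.852 − 0.667)·F = 0.667×1820 − 798.98 = 414.96
F = 414.96 / 0.185 = 2243 kg/min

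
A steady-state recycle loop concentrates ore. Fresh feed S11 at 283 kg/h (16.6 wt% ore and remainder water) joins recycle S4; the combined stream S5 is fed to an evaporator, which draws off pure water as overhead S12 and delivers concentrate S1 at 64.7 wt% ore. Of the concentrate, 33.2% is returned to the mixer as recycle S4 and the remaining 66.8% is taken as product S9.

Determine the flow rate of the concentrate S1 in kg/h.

108.7 kg/h

Overall ore balance (none leaves overhead): ore in fresh feed = ore in product, i.e. 283×0.166 = (1−0.332)·S1·0.647.
S1 = 46.978/(0.647×0.668) = 108.7 kg/h.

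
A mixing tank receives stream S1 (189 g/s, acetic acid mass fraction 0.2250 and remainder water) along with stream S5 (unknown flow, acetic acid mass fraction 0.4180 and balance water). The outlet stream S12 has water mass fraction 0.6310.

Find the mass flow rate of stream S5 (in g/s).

Let S5 be the unknown flow. Total out = 189 + S5.
water balance: 146.47 + 0.582·S5 = 0.631·(189 + S5)
(0.582 − 0.631)·S5 = 0.631×189 − 146.47 = -27.216
S5 = -27.216 / -0.049 = 555.43 g/s

555.4 g/s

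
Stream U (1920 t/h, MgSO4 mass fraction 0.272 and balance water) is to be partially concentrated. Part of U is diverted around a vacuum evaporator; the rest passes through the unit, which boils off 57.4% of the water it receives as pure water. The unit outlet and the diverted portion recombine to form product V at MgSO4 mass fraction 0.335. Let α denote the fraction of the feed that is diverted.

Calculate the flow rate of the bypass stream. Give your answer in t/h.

All 1920×0.272 = 522.24 t/h of MgSO4 reaches V, so V = 522.24/0.335 = 1558.9 t/h and vapour = 361.07 t/h.
The evaporator receives (1−α)·1920 of feed at 0.728 water and removes 0.574 of that water:
0.574×0.728×(1−α)×1920 = 361.07
(1−α) = 361.07/802.31 = 0.4500;  α = 0.5500.
Bypass flow = 0.5500×1920 = 1055.9 t/h.

1056 t/h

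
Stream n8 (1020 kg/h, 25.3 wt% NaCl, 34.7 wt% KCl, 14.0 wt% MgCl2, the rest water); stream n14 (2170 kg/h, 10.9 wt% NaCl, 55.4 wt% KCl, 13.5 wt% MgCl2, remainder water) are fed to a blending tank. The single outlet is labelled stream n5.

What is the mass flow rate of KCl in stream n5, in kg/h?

KCl out = KCl in = 1020×0.347 + 2170×0.554 = 1556.1 kg/h.

1556 kg/h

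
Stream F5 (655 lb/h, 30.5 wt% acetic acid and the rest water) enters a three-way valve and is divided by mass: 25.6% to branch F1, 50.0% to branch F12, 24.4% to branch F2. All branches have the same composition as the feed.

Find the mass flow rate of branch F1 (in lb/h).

Branch F1 flow = 0.256×655 = 167.68 lb/h.

167.7 lb/h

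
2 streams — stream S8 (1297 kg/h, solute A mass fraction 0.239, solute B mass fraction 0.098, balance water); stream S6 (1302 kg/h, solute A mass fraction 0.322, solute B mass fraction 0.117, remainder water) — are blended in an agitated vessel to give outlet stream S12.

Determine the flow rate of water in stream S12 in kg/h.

1590 kg/h

water out = water in = 1297×0.663 + 1302×0.561 = 1590.3 kg/h.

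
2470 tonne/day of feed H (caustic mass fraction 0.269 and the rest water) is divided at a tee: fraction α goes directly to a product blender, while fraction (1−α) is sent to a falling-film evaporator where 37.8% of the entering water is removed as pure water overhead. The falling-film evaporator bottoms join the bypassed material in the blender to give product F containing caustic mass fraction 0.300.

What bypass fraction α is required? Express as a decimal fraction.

All 2470×0.269 = 664.43 tonne/day of caustic reaches F, so F = 664.43/0.300 = 2214.8 tonne/day and vapour = 255.23 tonne/day.
The evaporator receives (1−α)·2470 of feed at 0.731 water and removes 0.378 of that water:
0.378×0.731×(1−α)×2470 = 255.23
(1−α) = 255.23/682.51 = 0.3740;  α = 0.6260.

0.626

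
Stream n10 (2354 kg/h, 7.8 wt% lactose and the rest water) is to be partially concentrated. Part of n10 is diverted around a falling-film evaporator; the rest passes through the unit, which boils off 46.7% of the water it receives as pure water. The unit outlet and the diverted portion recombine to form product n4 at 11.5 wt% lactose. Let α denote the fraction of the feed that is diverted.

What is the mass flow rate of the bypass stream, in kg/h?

595 kg/h

All 2354×0.078 = 183.61 kg/h of lactose reaches n4, so n4 = 183.61/0.115 = 1596.6 kg/h and vapour = 757.37 kg/h.
The evaporator receives (1−α)·2354 of feed at 0.922 water and removes 0.467 of that water:
0.467×0.922×(1−α)×2354 = 757.37
(1−α) = 757.37/1013.6 = 0.7472;  α = 0.2528.
Bypass flow = 0.2528×2354 = 595.01 kg/h.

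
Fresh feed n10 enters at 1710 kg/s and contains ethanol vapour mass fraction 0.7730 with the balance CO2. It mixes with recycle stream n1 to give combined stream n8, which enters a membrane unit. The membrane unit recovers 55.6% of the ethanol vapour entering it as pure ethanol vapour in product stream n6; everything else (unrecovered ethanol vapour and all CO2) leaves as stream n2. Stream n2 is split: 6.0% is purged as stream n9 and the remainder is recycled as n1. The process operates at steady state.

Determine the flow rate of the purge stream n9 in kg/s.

CO2 enters only via n10 and leaves only via the purge: 1710×0.227 = 0.060×(CO2 in n2), and the membrane unit passes all CO2, so CO2 in n8 = CO2 in n2 = 6469.5 kg/s.
ethanol vapour in n8: m_A = 1710×0.773 + (1−0.060)·(1−0.556)·m_A, so m_A = 1321.8/0.5826 = 2268.7 kg/s.
n2 = (1−0.556)×2268.7 + 6469.5 = 7476.8 kg/s.
Purge n9 = 0.060×7476.8 = 448.61 kg/s.

448.6 kg/s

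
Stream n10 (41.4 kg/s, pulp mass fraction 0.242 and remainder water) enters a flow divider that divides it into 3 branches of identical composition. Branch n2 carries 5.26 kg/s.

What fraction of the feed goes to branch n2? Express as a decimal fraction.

Fraction to n2 = 5.26/41.4 = 0.1271.

0.127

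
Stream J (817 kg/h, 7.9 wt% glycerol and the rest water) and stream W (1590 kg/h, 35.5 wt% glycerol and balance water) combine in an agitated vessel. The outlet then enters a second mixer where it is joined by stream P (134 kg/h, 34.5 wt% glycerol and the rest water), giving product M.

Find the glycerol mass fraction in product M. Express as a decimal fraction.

Overall, product flow = 2541 kg/h.
glycerol in = 817×0.079 + 1590×0.355 + 134×0.345 = 675.22 kg/h.
glycerol fraction in M = 0.266.

0.266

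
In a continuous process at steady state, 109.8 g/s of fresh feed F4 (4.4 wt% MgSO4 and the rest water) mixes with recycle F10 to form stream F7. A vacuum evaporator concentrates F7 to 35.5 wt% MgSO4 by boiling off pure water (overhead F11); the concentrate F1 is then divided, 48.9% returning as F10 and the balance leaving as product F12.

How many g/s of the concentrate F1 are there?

Overall MgSO4 balance (none leaves overhead): MgSO4 in fresh feed = MgSO4 in product, i.e. 109.8×0.044 = (1−0.489)·F1·0.355.
F1 = 4.8312/(0.355×0.511) = 26.632 g/s.

26.63 g/s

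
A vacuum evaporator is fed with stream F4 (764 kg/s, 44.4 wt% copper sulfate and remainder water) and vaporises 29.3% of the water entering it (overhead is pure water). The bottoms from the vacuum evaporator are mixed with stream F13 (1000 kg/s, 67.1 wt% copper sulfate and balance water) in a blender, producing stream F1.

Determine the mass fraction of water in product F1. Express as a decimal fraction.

Vapour removed = 0.293×0.556×764 = 124.46 kg/s; concentrate = 639.54 kg/s.
water reaching the mixer = 300.32 (from concentrate) + 1000×0.329 = 629.32 kg/s.
Product flow = 639.54 + 1000 = 1639.5 kg/s; water fraction = 0.384.

0.384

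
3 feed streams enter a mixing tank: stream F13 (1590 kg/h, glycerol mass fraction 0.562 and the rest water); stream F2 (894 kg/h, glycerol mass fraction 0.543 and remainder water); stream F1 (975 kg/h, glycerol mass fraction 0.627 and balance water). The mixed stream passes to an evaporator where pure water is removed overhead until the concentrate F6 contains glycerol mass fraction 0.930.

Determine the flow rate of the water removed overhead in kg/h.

glycerol entering = 1590×0.562 + 894×0.543 + 975×0.627 = 1990.3 kg/h.
All glycerol reports to F6, so F6 = 1990.3/0.930 = 2140.2 kg/h.
Total feed = 3459 kg/h; overhead = 3459 − 2140.2 = 1318.8 kg/h.

1319 kg/h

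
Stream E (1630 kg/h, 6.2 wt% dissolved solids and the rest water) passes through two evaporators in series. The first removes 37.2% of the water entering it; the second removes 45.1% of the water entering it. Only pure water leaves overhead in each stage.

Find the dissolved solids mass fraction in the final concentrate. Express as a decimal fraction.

0.1609

water in feed = 1630×0.938 = 1528.9 kg/h.
After stage 1: water left = (1−0.372)×1528.9 = 960.17; stream total = 1061.2 kg/h.
After stage 2: water left = (1−0.451)×960.17 = 527.14; final concentrate = 628.2 kg/h.
dissolved solids fraction = 101.06/628.2 = 0.1609.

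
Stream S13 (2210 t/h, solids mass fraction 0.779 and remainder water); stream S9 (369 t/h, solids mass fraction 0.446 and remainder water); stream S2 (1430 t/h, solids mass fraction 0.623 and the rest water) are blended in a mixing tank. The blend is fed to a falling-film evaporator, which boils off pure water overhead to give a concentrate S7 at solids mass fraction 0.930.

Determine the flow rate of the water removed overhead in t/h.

1023 t/h

solids entering = 2210×0.779 + 369×0.446 + 1430×0.623 = 2777.1 t/h.
All solids reports to S7, so S7 = 2777.1/0.930 = 2986.1 t/h.
Total feed = 4009 t/h; overhead = 4009 − 2986.1 = 1022.9 t/h.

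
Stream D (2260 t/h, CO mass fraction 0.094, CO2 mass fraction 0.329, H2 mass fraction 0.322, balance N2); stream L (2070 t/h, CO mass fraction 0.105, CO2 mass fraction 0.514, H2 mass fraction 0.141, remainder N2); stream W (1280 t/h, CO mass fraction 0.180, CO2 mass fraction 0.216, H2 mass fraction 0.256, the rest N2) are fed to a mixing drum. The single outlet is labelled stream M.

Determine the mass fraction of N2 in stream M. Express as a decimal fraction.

0.271

Total flow out = 2260 + 2070 + 1280 = 5610 t/h.
N2 in = 2260×0.255 + 2070×0.240 + 1280×0.348 = 1518.5 t/h.
N2 mass fraction in M = 1518.5/5610 = 0.271.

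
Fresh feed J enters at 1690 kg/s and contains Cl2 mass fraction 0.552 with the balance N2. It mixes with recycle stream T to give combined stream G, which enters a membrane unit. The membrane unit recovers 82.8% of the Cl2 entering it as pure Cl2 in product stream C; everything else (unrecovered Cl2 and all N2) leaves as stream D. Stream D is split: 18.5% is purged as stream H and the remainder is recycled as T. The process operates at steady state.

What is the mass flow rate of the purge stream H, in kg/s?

791.6 kg/s

N2 enters only via J and leaves only via the purge: 1690×0.448 = 0.185×(N2 in D), and the membrane unit passes all N2, so N2 in G = N2 in D = 4092.5 kg/s.
Cl2 in G: m_A = 1690×0.552 + (1−0.185)·(1−0.828)·m_A, so m_A = 932.88/0.8598 = 1085 kg/s.
D = (1−0.828)×1085 + 4092.5 = 4279.2 kg/s.
Purge H = 0.185×4279.2 = 791.64 kg/s.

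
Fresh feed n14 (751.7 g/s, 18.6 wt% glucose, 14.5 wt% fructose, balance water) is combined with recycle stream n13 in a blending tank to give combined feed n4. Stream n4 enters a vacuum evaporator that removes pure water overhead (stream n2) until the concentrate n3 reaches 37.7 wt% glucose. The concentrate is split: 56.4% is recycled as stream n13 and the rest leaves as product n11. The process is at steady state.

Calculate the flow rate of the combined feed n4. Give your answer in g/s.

1231 g/s

Overall glucose balance (none leaves overhead): glucose in fresh feed = glucose in product, i.e. 751.7×0.186 = (1−0.564)·n3·0.377.
n3 = 139.82/(0.377×0.436) = 850.61 g/s.
Recycle n13 = 0.564×850.61 = 479.74 g/s.
Combined feed n4 = 751.7 + 479.74 = 1231.4 g/s.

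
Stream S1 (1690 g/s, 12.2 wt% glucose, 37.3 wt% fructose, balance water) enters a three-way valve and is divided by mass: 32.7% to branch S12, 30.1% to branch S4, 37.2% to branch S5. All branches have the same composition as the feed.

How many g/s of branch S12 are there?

Branch S12 flow = 0.327×1690 = 552.63 g/s.

552.6 g/s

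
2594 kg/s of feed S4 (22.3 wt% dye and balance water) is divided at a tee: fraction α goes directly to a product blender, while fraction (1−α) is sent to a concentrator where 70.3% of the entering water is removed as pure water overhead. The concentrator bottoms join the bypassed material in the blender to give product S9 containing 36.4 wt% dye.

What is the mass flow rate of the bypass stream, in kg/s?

All 2594×0.223 = 578.46 kg/s of dye reaches S9, so S9 = 578.46/0.364 = 1589.2 kg/s and vapour = 1004.8 kg/s.
The evaporator receives (1−α)·2594 of feed at 0.777 water and removes 0.703 of that water:
0.703×0.777×(1−α)×2594 = 1004.8
(1−α) = 1004.8/1416.9 = 0.7092;  α = 0.2908.
Bypass flow = 0.2908×2594 = 754.45 kg/s.

754.5 kg/s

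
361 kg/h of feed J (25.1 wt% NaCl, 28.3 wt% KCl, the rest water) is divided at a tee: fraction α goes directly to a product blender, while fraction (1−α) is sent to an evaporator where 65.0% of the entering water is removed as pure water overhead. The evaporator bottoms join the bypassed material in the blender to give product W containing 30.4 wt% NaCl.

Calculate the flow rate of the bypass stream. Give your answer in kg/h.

153.2 kg/h

All 361×0.251 = 90.611 kg/h of NaCl reaches W, so W = 90.611/0.304 = 298.06 kg/h and vapour = 62.938 kg/h.
The evaporator receives (1−α)·361 of feed at 0.466 water and removes 0.650 of that water:
0.650×0.466×(1−α)×361 = 62.938
(1−α) = 62.938/109.35 = 0.5756;  α = 0.4244.
Bypass flow = 0.4244×361 = 153.22 kg/h.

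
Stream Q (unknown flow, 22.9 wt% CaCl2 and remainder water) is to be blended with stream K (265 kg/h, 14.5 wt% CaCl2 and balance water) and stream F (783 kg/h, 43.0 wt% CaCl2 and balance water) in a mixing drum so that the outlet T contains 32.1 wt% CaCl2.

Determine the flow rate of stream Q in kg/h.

420.7 kg/h

Let Q be the unknown flow. Total out = 1048 + Q.
CaCl2 balance: 375.12 + 0.229·Q = 0.321·(1048 + Q)
(0.229 − 0.321)·Q = 0.321×1048 − 375.12 = -38.707
Q = -38.707 / -0.092 = 420.73 kg/h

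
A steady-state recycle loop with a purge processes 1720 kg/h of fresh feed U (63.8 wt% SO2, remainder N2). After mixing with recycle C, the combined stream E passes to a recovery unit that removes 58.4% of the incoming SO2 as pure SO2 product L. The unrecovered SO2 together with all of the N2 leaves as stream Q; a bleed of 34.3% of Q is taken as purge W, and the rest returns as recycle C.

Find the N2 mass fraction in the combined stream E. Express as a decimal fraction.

0.546

N2 enters only via U and leaves only via the purge: 1720×0.362 = 0.343×(N2 in Q), and the recovery unit passes all N2, so N2 in E = N2 in Q = 1815.3 kg/h.
SO2 in E: m_A = 1720×0.638 + (1−0.343)·(1−0.584)·m_A, so m_A = 1097.4/0.7267 = 1510.1 kg/h.
E = 1510.1 + 1815.3 = 3325.4 kg/h.
N2 fraction in E = 1815.3/3325.4 = 0.546.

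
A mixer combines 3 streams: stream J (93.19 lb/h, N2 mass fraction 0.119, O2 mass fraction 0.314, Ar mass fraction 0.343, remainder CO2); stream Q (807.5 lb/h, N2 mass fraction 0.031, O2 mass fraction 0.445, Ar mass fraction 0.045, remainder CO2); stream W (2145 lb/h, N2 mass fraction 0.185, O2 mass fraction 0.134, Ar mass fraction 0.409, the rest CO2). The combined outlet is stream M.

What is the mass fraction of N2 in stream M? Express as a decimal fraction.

Total flow out = 93.19 + 807.5 + 2145 = 3045.7 lb/h.
N2 in = 93.19×0.119 + 807.5×0.031 + 2145×0.185 = 432.95 lb/h.
N2 mass fraction in M = 432.95/3045.7 = 0.142.

0.142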